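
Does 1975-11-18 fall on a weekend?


Anchor: Jan 1, 1975. With p = 1975 - 1 = 1974: (p + p//4 - p//100 + p//400) mod 7 = (1974 + 493 - 19 + 4) mod 7 = 2452 mod 7 = 2 -> Wednesday (Mon=0 ... Sun=6)
Day of year: 322; offset = 321
Weekday index = (2 + 321) mod 7 = 1 -> Tuesday
Weekend days: Saturday, Sunday

No


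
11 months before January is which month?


January is month 1
1 - 11 = -10; wrap: -10 + 12 = 2

February


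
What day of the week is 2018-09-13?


Date: September 13, 2018
Anchor: Jan 1, 2018. With p = 2018 - 1 = 2017: (p + p//4 - p//100 + p//400) mod 7 = (2017 + 504 - 20 + 5) mod 7 = 2506 mod 7 = 0 -> Monday (Mon=0 ... Sun=6)
Days before September (Jan-Aug): 243; offset = 243 + 13 - 1 = 255
Weekday index = (0 + 255) mod 7 = 3

Day of the week: Thursday


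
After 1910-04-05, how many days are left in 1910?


Day of year: 95 of 365
Remaining = 365 - 95

270 days


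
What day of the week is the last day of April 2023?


April 2023 has 30 days
Anchor: Jan 1, 2023. With p = 2023 - 1 = 2022: (p + p//4 - p//100 + p//400) mod 7 = (2022 + 505 - 20 + 5) mod 7 = 2512 mod 7 = 6 -> Sunday (Mon=0 ... Sun=6)
Days before April (Jan-Mar): 90; April 1 index = (6 + 90) mod 7 = 5 -> Saturday
Last day offset: 30 - 1 = 29 days
Weekday index = (5 + 29) mod 7 = 6

Sunday, April 30


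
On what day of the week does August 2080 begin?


Target: August 1, 2080
Anchor: Jan 1, 2080. With p = 2080 - 1 = 2079: (p + p//4 - p//100 + p//400) mod 7 = (2079 + 519 - 20 + 5) mod 7 = 2583 mod 7 = 0 -> Monday (Mon=0 ... Sun=6)
Days before August (Jan-Jul): 213 days
Weekday index = (0 + 213) mod 7 = 3

Thursday


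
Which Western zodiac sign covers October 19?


Date: October 19
Conventional tropical zodiac dates: Libra from September 23 onward; Scorpio starts October 23
October 19 falls within the Libra range

Libra


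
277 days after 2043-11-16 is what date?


Start: 2043-11-16, add 277 days
November 2043 has 30 days: 30 - 16 = 14 days to November 30 -> 263 left
December 2043 has 31 days -> 232 left
January 2044 has 31 days -> 201 left
February 2044 has 29 days -> 172 left
March 2044 has 31 days -> 141 left
April 2044 has 30 days -> 111 left
May 2044 has 31 days -> 80 left
June 2044 has 30 days -> 50 left
July 2044 has 31 days -> 19 left
August 2044: 19 <= 31 -> lands on August 19

Result: 2044-08-19


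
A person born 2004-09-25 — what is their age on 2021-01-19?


Birth: 2004-09-25
Reference: 2021-01-19
Year difference: 2021 - 2004 = 17
Birthday not yet reached in 2021, subtract 1

16 years old


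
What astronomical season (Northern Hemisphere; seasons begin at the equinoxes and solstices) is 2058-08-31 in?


Date: August 31
Astronomical Summer (approx.; exact equinox/solstice day varies by year): June 21 to September 21
August 31 falls within the Summer window

Summer


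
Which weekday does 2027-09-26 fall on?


Date: September 26, 2027
Anchor: Jan 1, 2027. With p = 2027 - 1 = 2026: (p + p//4 - p//100 + p//400) mod 7 = (2026 + 506 - 20 + 5) mod 7 = 2517 mod 7 = 4 -> Friday (Mon=0 ... Sun=6)
Days before September (Jan-Aug): 243; offset = 243 + 26 - 1 = 268
Weekday index = (4 + 268) mod 7 = 6

Day of the week: Sunday


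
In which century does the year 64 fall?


Century = (year - 1) // 100 + 1
= (64 - 1) // 100 + 1
= 63 // 100 + 1
= 0 + 1

1st century


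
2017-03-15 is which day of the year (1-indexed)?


Date: March 15, 2017
Days in months 1 through 2: 59
Plus 15 days in March

Day of year: 74


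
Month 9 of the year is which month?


Month 9 of 12

September


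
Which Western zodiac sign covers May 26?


Date: May 26
Conventional tropical zodiac dates: Gemini from May 21 onward; Cancer starts June 21
May 26 falls within the Gemini range

Gemini


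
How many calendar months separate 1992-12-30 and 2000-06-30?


From December 1992 to June 2000
8 years * 12 = 96 months, minus 6 months = 90

90 months


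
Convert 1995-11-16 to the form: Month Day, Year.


ISO 1995-11-16 parses as year=1995, month=11, day=16
Month 11 -> November

November 16, 1995


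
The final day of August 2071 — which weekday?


August 2071 has 31 days
Anchor: Jan 1, 2071. With p = 2071 - 1 = 2070: (p + p//4 - p//100 + p//400) mod 7 = (2070 + 517 - 20 + 5) mod 7 = 2572 mod 7 = 3 -> Thursday (Mon=0 ... Sun=6)
Days before August (Jan-Jul): 212; August 1 index = (3 + 212) mod 7 = 5 -> Saturday
Last day offset: 31 - 1 = 30 days
Weekday index = (5 + 30) mod 7 = 0

Monday, August 31


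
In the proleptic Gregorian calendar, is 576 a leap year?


Gregorian leap year rule: divisible by 4, but not by 100, unless also by 400.
576 is divisible by 4 but not 100 -> leap year

Yes


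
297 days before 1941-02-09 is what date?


Start: 1941-02-09, subtract 297 days
Back 9 days from February 9 reaches January 31, 1941 -> 288 left
January 1941 has 31 days -> back to December 31, 1940 -> 257 left
December 1940 has 31 days -> back to November 30, 1940 -> 226 left
November 1940 has 30 days -> back to October 31, 1940 -> 196 left
October 1940 has 31 days -> back to September 30, 1940 -> 165 left
September 1940 has 30 days -> back to August 31, 1940 -> 135 left
August 1940 has 31 days -> back to July 31, 1940 -> 104 left
July 1940 has 31 days -> back to June 30, 1940 -> 73 left
June 1940 has 30 days -> back to May 31, 1940 -> 43 left
May 1940 has 31 days -> back to April 30, 1940 -> 12 left
April 1940: 30 - 12 = 18 -> lands on April 18

Result: 1940-04-18


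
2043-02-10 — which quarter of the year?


Month: February (month 2)
Q1: Jan-Mar, Q2: Apr-Jun, Q3: Jul-Sep, Q4: Oct-Dec

Q1


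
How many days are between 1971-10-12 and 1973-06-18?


From 1971-10-12 to 1973-06-18
1971-10-12: days before October = 31 + 28 + 31 + 30 + 31 + 30 + 31 + 31 + 30 = 273 (1971 is not a leap year); day of year = 273 + 12 = 285
1973-06-18: days before June = 31 + 28 + 31 + 30 + 31 = 151 (1973 is not a leap year); day of year = 151 + 18 = 169
Rest of 1971: 365 - 285 = 80
Full years 1972 (366): 366
Total = 80 + 366 + 169 = 615

615 days


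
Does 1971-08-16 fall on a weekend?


Anchor: Jan 1, 1971. With p = 1971 - 1 = 1970: (p + p//4 - p//100 + p//400) mod 7 = (1970 + 492 - 19 + 4) mod 7 = 2447 mod 7 = 4 -> Friday (Mon=0 ... Sun=6)
Day of year: 228; offset = 227
Weekday index = (4 + 227) mod 7 = 0 -> Monday
Weekend days: Saturday, Sunday

No


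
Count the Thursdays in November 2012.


November 2012 has 30 days
Anchor: Jan 1, 2012. With p = 2012 - 1 = 2011: (p + p//4 - p//100 + p//400) mod 7 = (2011 + 502 - 20 + 5) mod 7 = 2498 mod 7 = 6 -> Sunday (Mon=0 ... Sun=6)
Days before November (Jan-Oct): 305; November 1 index = (6 + 305) mod 7 = 3 -> Thursday
First Thursday is November 1
Thursdays: 1, 8, 15, 22, 29

5 Thursdays


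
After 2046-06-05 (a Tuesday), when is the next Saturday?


Current: Tuesday
Target: Saturday
Days ahead: 4

Next Saturday: 2046-06-09


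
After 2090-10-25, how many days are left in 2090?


Day of year: 298 of 365
Remaining = 365 - 298

67 days


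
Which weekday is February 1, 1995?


Target: February 1, 1995
Anchor: Jan 1, 1995. With p = 1995 - 1 = 1994: (p + p//4 - p//100 + p//400) mod 7 = (1994 + 498 - 19 + 4) mod 7 = 2477 mod 7 = 6 -> Sunday (Mon=0 ... Sun=6)
Days before February (Jan): 31 days
Weekday index = (6 + 31) mod 7 = 2

Wednesday


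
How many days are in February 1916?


February 1916 (leap year: yes)

29 days


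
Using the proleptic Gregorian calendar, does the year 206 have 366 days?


Gregorian leap year rule: divisible by 4, but not by 100, unless also by 400.
206 is not divisible by 4 -> not a leap year

No


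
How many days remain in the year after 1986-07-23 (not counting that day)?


Day of year: 204 of 365
Remaining = 365 - 204

161 days


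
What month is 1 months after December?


December is month 12
12 + 1 = 13; wrap: 13 - 12 = 1

January


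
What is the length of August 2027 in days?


August 2027

31 days


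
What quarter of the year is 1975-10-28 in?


Month: October (month 10)
Q1: Jan-Mar, Q2: Apr-Jun, Q3: Jul-Sep, Q4: Oct-Dec

Q4


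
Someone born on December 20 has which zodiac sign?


Date: December 20
Conventional tropical zodiac dates: Sagittarius from November 22 onward; Capricorn starts December 22
December 20 falls within the Sagittarius range

Sagittarius


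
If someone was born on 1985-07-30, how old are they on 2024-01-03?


Birth: 1985-07-30
Reference: 2024-01-03
Year difference: 2024 - 1985 = 39
Birthday not yet reached in 2024, subtract 1

38 years old


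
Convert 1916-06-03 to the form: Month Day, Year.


ISO 1916-06-03 parses as year=1916, month=06, day=03
Month 6 -> June

June 3, 1916


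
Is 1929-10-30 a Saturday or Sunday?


Anchor: Jan 1, 1929. With p = 1929 - 1 = 1928: (p + p//4 - p//100 + p//400) mod 7 = (1928 + 482 - 19 + 4) mod 7 = 2395 mod 7 = 1 -> Tuesday (Mon=0 ... Sun=6)
Day of year: 303; offset = 302
Weekday index = (1 + 302) mod 7 = 2 -> Wednesday
Weekend days: Saturday, Sunday

No


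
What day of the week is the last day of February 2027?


February 2027 has 28 days
Anchor: Jan 1, 2027. With p = 2027 - 1 = 2026: (p + p//4 - p//100 + p//400) mod 7 = (2026 + 506 - 20 + 5) mod 7 = 2517 mod 7 = 4 -> Friday (Mon=0 ... Sun=6)
Days before February (Jan): 31; February 1 index = (4 + 31) mod 7 = 0 -> Monday
Last day offset: 28 - 1 = 27 days
Weekday index = (0 + 27) mod 7 = 6

Sunday, February 28


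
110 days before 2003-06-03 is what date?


Start: 2003-06-03, subtract 110 days
Back 3 days from June 3 reaches May 31, 2003 -> 107 left
May 2003 has 31 days -> back to April 30, 2003 -> 76 left
April 2003 has 30 days -> back to March 31, 2003 -> 46 left
March 2003 has 31 days -> back to February 28, 2003 -> 15 left
February 2003: 28 - 15 = 13 -> lands on February 13

Result: 2003-02-13


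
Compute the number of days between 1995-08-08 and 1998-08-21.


From 1995-08-08 to 1998-08-21
1995-08-08: days before August = 31 + 28 + 31 + 30 + 31 + 30 + 31 = 212 (1995 is not a leap year); day of year = 212 + 8 = 220
1998-08-21: days before August = 31 + 28 + 31 + 30 + 31 + 30 + 31 = 212 (1998 is not a leap year); day of year = 212 + 21 = 233
Rest of 1995: 365 - 220 = 145
Full years 1996 (366), 1997 (365): 731
Total = 145 + 731 + 233 = 1109

1109 days


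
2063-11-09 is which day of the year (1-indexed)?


Date: November 9, 2063
Days in months 1 through 10: 304
Plus 9 days in November

Day of year: 313


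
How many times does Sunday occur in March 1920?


March 1920 has 31 days
Anchor: Jan 1, 1920. With p = 1920 - 1 = 1919: (p + p//4 - p//100 + p//400) mod 7 = (1919 + 479 - 19 + 4) mod 7 = 2383 mod 7 = 3 -> Thursday (Mon=0 ... Sun=6)
Days before March (Jan-Feb): 60; March 1 index = (3 + 60) mod 7 = 0 -> Monday
First Sunday is March 7
Sundays: 7, 14, 21, 28

4 Sundays


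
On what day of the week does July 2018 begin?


Target: July 1, 2018
Anchor: Jan 1, 2018. With p = 2018 - 1 = 2017: (p + p//4 - p//100 + p//400) mod 7 = (2017 + 504 - 20 + 5) mod 7 = 2506 mod 7 = 0 -> Monday (Mon=0 ... Sun=6)
Days before July (Jan-Jun): 181 days
Weekday index = (0 + 181) mod 7 = 6

Sunday


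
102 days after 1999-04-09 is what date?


Start: 1999-04-09, add 102 days
April 1999 has 30 days: 30 - 9 = 21 days to April 30 -> 81 left
May 1999 has 31 days -> 50 left
June 1999 has 30 days -> 20 left
July 1999: 20 <= 31 -> lands on July 20

Result: 1999-07-20


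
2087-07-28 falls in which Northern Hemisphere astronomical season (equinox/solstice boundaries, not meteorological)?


Date: July 28
Astronomical Summer (approx.; exact equinox/solstice day varies by year): June 21 to September 21
July 28 falls within the Summer window

Summer


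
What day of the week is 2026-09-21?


Date: September 21, 2026
Anchor: Jan 1, 2026. With p = 2026 - 1 = 2025: (p + p//4 - p//100 + p//400) mod 7 = (2025 + 506 - 20 + 5) mod 7 = 2516 mod 7 = 3 -> Thursday (Mon=0 ... Sun=6)
Days before September (Jan-Aug): 243; offset = 243 + 21 - 1 = 263
Weekday index = (3 + 263) mod 7 = 0

Day of the week: Monday


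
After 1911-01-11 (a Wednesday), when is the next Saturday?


Current: Wednesday
Target: Saturday
Days ahead: 3

Next Saturday: 1911-01-14


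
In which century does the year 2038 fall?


Century = (year - 1) // 100 + 1
= (2038 - 1) // 100 + 1
= 2037 // 100 + 1
= 20 + 1

21st century


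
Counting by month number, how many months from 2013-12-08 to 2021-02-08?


From December 2013 to February 2021
8 years * 12 = 96 months, minus 10 months = 86

86 months


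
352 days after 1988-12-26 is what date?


Start: 1988-12-26, add 352 days
December 1988 has 31 days: 31 - 26 = 5 days to December 31 -> 347 left
January 1989 has 31 days -> 316 left
February 1989 has 28 days -> 288 left
March 1989 has 31 days -> 257 left
April 1989 has 30 days -> 227 left
May 1989 has 31 days -> 196 left
June 1989 has 30 days -> 166 left
July 1989 has 31 days -> 135 left
August 1989 has 31 days -> 104 left
September 1989 has 30 days -> 74 left
October 1989 has 31 days -> 43 left
November 1989 has 30 days -> 13 left
December 1989: 13 <= 31 -> lands on December 13

Result: 1989-12-13


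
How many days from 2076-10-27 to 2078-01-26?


From 2076-10-27 to 2078-01-26
2076-10-27: days before October = 31 + 29 + 31 + 30 + 31 + 30 + 31 + 31 + 30 = 274 (2076 is a leap year); day of year = 274 + 27 = 301
2078-01-26: day of year = 26
Rest of 2076: 366 - 301 = 65
Full years 2077 (365): 365
Total = 65 + 365 + 26 = 456

456 days


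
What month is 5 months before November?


November is month 11
11 - 5 = 6

June


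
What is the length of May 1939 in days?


May 1939

31 days


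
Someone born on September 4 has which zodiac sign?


Date: September 4
Conventional tropical zodiac dates: Virgo from August 23 onward; Libra starts September 23
September 4 falls within the Virgo range

Virgo


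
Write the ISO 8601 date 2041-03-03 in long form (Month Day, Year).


ISO 2041-03-03 parses as year=2041, month=03, day=03
Month 3 -> March

March 3, 2041


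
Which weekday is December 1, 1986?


Target: December 1, 1986
Anchor: Jan 1, 1986. With p = 1986 - 1 = 1985: (p + p//4 - p//100 + p//400) mod 7 = (1985 + 496 - 19 + 4) mod 7 = 2466 mod 7 = 2 -> Wednesday (Mon=0 ... Sun=6)
Days before December (Jan-Nov): 334 days
Weekday index = (2 + 334) mod 7 = 0

Monday


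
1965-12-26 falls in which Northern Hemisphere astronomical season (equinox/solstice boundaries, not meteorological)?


Date: December 26
Astronomical Winter (approx.; exact equinox/solstice day varies by year): December 21 to March 19
December 26 falls within the Winter window

Winter


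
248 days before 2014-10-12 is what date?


Start: 2014-10-12, subtract 248 days
Back 12 days from October 12 reaches September 30, 2014 -> 236 left
September 2014 has 30 days -> back to August 31, 2014 -> 206 left
August 2014 has 31 days -> back to July 31, 2014 -> 175 left
July 2014 has 31 days -> back to June 30, 2014 -> 144 left
June 2014 has 30 days -> back to May 31, 2014 -> 114 left
May 2014 has 31 days -> back to April 30, 2014 -> 83 left
April 2014 has 30 days -> back to March 31, 2014 -> 53 left
March 2014 has 31 days -> back to February 28, 2014 -> 22 left
February 2014: 28 - 22 = 6 -> lands on February 6

Result: 2014-02-06


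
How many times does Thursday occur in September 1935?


September 1935 has 30 days
Anchor: Jan 1, 1935. With p = 1935 - 1 = 1934: (p + p//4 - p//100 + p//400) mod 7 = (1934 + 483 - 19 + 4) mod 7 = 2402 mod 7 = 1 -> Tuesday (Mon=0 ... Sun=6)
Days before September (Jan-Aug): 243; September 1 index = (1 + 243) mod 7 = 6 -> Sunday
First Thursday is September 5
Thursdays: 5, 12, 19, 26

4 Thursdays


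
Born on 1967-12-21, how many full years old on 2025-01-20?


Birth: 1967-12-21
Reference: 2025-01-20
Year difference: 2025 - 1967 = 58
Birthday not yet reached in 2025, subtract 1

57 years old


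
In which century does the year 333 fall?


Century = (year - 1) // 100 + 1
= (333 - 1) // 100 + 1
= 332 // 100 + 1
= 3 + 1

4th century


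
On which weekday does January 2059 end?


January 2059 has 31 days
Anchor: Jan 1, 2059. With p = 2059 - 1 = 2058: (p + p//4 - p//100 + p//400) mod 7 = (2058 + 514 - 20 + 5) mod 7 = 2557 mod 7 = 2 -> Wednesday (Mon=0 ... Sun=6)
January 1 is the anchor itself -> Wednesday
Last day offset: 31 - 1 = 30 days
Weekday index = (2 + 30) mod 7 = 4

Friday, January 31


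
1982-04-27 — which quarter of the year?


Month: April (month 4)
Q1: Jan-Mar, Q2: Apr-Jun, Q3: Jul-Sep, Q4: Oct-Dec

Q2


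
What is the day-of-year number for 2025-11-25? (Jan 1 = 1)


Date: November 25, 2025
Days in months 1 through 10: 304
Plus 25 days in November

Day of year: 329


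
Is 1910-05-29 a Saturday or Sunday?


Anchor: Jan 1, 1910. With p = 1910 - 1 = 1909: (p + p//4 - p//100 + p//400) mod 7 = (1909 + 477 - 19 + 4) mod 7 = 2371 mod 7 = 5 -> Saturday (Mon=0 ... Sun=6)
Day of year: 149; offset = 148
Weekday index = (5 + 148) mod 7 = 6 -> Sunday
Weekend days: Saturday, Sunday

Yes


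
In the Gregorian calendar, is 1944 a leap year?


Gregorian leap year rule: divisible by 4, but not by 100, unless also by 400.
1944 is divisible by 4 but not 100 -> leap year

Yes


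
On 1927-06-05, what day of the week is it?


Date: June 5, 1927
Anchor: Jan 1, 1927. With p = 1927 - 1 = 1926: (p + p//4 - p//100 + p//400) mod 7 = (1926 + 481 - 19 + 4) mod 7 = 2392 mod 7 = 5 -> Saturday (Mon=0 ... Sun=6)
Days before June (Jan-May): 151; offset = 151 + 5 - 1 = 155
Weekday index = (5 + 155) mod 7 = 6

Day of the week: Sunday


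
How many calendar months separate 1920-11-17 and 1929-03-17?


From November 1920 to March 1929
9 years * 12 = 108 months, minus 8 months = 100

100 months


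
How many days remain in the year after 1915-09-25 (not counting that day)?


Day of year: 268 of 365
Remaining = 365 - 268

97 days


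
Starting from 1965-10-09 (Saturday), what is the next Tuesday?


Current: Saturday
Target: Tuesday
Days ahead: 3

Next Tuesday: 1965-10-12


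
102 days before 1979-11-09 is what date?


Start: 1979-11-09, subtract 102 days
Back 9 days from November 9 reaches October 31, 1979 -> 93 left
October 1979 has 31 days -> back to September 30, 1979 -> 62 left
September 1979 has 30 days -> back to August 31, 1979 -> 32 left
August 1979 has 31 days -> back to July 31, 1979 -> 1 left
July 1979: 31 - 1 = 30 -> lands on July 30

Result: 1979-07-30


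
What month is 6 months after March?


March is month 3
3 + 6 = 9

September


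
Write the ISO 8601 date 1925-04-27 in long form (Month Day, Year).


ISO 1925-04-27 parses as year=1925, month=04, day=27
Month 4 -> April

April 27, 1925


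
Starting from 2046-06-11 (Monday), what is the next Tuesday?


Current: Monday
Target: Tuesday
Days ahead: 1

Next Tuesday: 2046-06-12


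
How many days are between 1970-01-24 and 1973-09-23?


From 1970-01-24 to 1973-09-23
1970-01-24: day of year = 24
1973-09-23: days before September = 31 + 28 + 31 + 30 + 31 + 30 + 31 + 31 = 243 (1973 is not a leap year); day of year = 243 + 23 = 266
Rest of 1970: 365 - 24 = 341
Full years 1971 (365), 1972 (366): 731
Total = 341 + 731 + 266 = 1338

1338 days


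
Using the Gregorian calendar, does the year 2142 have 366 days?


Gregorian leap year rule: divisible by 4, but not by 100, unless also by 400.
2142 is not divisible by 4 -> not a leap year

No


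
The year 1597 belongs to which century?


Century = (year - 1) // 100 + 1
= (1597 - 1) // 100 + 1
= 1596 // 100 + 1
= 15 + 1

16th century


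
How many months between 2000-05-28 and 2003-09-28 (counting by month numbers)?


From May 2000 to September 2003
3 years * 12 = 36 months, plus 4 months = 40

40 months


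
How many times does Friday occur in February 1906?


February 1906 has 28 days
Anchor: Jan 1, 1906. With p = 1906 - 1 = 1905: (p + p//4 - p//100 + p//400) mod 7 = (1905 + 476 - 19 + 4) mod 7 = 2366 mod 7 = 0 -> Monday (Mon=0 ... Sun=6)
Days before February (Jan): 31; February 1 index = (0 + 31) mod 7 = 3 -> Thursday
First Friday is February 2
Fridays: 2, 9, 16, 23

4 Fridays


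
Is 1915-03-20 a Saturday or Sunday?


Anchor: Jan 1, 1915. With p = 1915 - 1 = 1914: (p + p//4 - p//100 + p//400) mod 7 = (1914 + 478 - 19 + 4) mod 7 = 2377 mod 7 = 4 -> Friday (Mon=0 ... Sun=6)
Day of year: 79; offset = 78
Weekday index = (4 + 78) mod 7 = 5 -> Saturday
Weekend days: Saturday, Sunday

Yes


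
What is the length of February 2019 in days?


February 2019 (leap year: no)

28 days


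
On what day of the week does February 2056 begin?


Target: February 1, 2056
Anchor: Jan 1, 2056. With p = 2056 - 1 = 2055: (p + p//4 - p//100 + p//400) mod 7 = (2055 + 513 - 20 + 5) mod 7 = 2553 mod 7 = 5 -> Saturday (Mon=0 ... Sun=6)
Days before February (Jan): 31 days
Weekday index = (5 + 31) mod 7 = 1

Tuesday


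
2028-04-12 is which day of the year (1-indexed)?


Date: April 12, 2028
Days in months 1 through 3: 91
Plus 12 days in April

Day of year: 103


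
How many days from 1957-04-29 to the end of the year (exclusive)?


Day of year: 119 of 365
Remaining = 365 - 119

246 days


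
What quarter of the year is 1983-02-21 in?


Month: February (month 2)
Q1: Jan-Mar, Q2: Apr-Jun, Q3: Jul-Sep, Q4: Oct-Dec

Q1


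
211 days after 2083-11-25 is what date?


Start: 2083-11-25, add 211 days
November 2083 has 30 days: 30 - 25 = 5 days to November 30 -> 206 left
December 2083 has 31 days -> 175 left
January 2084 has 31 days -> 144 left
February 2084 has 29 days -> 115 left
March 2084 has 31 days -> 84 left
April 2084 has 30 days -> 54 left
May 2084 has 31 days -> 23 left
June 2084: 23 <= 30 -> lands on June 23

Result: 2084-06-23


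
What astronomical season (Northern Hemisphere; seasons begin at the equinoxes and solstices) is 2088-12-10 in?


Date: December 10
Astronomical Autumn (approx.; exact equinox/solstice day varies by year): September 22 to December 20
December 10 falls within the Autumn window

Autumn


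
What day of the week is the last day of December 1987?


December 1987 has 31 days
Anchor: Jan 1, 1987. With p = 1987 - 1 = 1986: (p + p//4 - p//100 + p//400) mod 7 = (1986 + 496 - 19 + 4) mod 7 = 2467 mod 7 = 3 -> Thursday (Mon=0 ... Sun=6)
Days before December (Jan-Nov): 334; December 1 index = (3 + 334) mod 7 = 1 -> Tuesday
Last day offset: 31 - 1 = 30 days
Weekday index = (1 + 30) mod 7 = 3

Thursday, December 31


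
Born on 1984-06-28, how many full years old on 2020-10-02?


Birth: 1984-06-28
Reference: 2020-10-02
Year difference: 2020 - 1984 = 36

36 years old


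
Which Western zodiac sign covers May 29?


Date: May 29
Conventional tropical zodiac dates: Gemini from May 21 onward; Cancer starts June 21
May 29 falls within the Gemini range

Gemini


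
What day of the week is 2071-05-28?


Date: May 28, 2071
Anchor: Jan 1, 2071. With p = 2071 - 1 = 2070: (p + p//4 - p//100 + p//400) mod 7 = (2070 + 517 - 20 + 5) mod 7 = 2572 mod 7 = 3 -> Thursday (Mon=0 ... Sun=6)
Days before May (Jan-Apr): 120; offset = 120 + 28 - 1 = 147
Weekday index = (3 + 147) mod 7 = 3

Day of the week: Thursday


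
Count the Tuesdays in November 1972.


November 1972 has 30 days
Anchor: Jan 1, 1972. With p = 1972 - 1 = 1971: (p + p//4 - p//100 + p//400) mod 7 = (1971 + 492 - 19 + 4) mod 7 = 2448 mod 7 = 5 -> Saturday (Mon=0 ... Sun=6)
Days before November (Jan-Oct): 305; November 1 index = (5 + 305) mod 7 = 2 -> Wednesday
First Tuesday is November 7
Tuesdays: 7, 14, 21, 28

4 Tuesdays


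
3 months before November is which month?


November is month 11
11 - 3 = 8

August


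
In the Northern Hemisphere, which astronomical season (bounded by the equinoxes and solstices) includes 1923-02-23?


Date: February 23
Astronomical Winter (approx.; exact equinox/solstice day varies by year): December 21 to March 19
February 23 falls within the Winter window

Winter


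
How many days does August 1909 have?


August 1909

31 days


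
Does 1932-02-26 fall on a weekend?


Anchor: Jan 1, 1932. With p = 1932 - 1 = 1931: (p + p//4 - p//100 + p//400) mod 7 = (1931 + 482 - 19 + 4) mod 7 = 2398 mod 7 = 4 -> Friday (Mon=0 ... Sun=6)
Day of year: 57; offset = 56
Weekday index = (4 + 56) mod 7 = 4 -> Friday
Weekend days: Saturday, Sunday

No


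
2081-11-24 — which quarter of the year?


Month: November (month 11)
Q1: Jan-Mar, Q2: Apr-Jun, Q3: Jul-Sep, Q4: Oct-Dec

Q4


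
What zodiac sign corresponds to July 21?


Date: July 21
Conventional tropical zodiac dates: Cancer from June 21 onward; Leo starts July 23
July 21 falls within the Cancer range

Cancer


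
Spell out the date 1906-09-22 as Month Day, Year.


ISO 1906-09-22 parses as year=1906, month=09, day=22
Month 9 -> September

September 22, 1906


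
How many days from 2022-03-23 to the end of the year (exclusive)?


Day of year: 82 of 365
Remaining = 365 - 82

283 days


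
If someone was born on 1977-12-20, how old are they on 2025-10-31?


Birth: 1977-12-20
Reference: 2025-10-31
Year difference: 2025 - 1977 = 48
Birthday not yet reached in 2025, subtract 1

47 years old


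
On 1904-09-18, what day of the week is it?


Date: September 18, 1904
Anchor: Jan 1, 1904. With p = 1904 - 1 = 1903: (p + p//4 - p//100 + p//400) mod 7 = (1903 + 475 - 19 + 4) mod 7 = 2363 mod 7 = 4 -> Friday (Mon=0 ... Sun=6)
Days before September (Jan-Aug): 244; offset = 244 + 18 - 1 = 261
Weekday index = (4 + 261) mod 7 = 6

Day of the week: Sunday


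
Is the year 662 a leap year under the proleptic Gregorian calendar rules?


Gregorian leap year rule: divisible by 4, but not by 100, unless also by 400.
662 is not divisible by 4 -> not a leap year

No


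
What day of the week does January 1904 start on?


Target: January 1, 1904
Anchor: Jan 1, 1904. With p = 1904 - 1 = 1903: (p + p//4 - p//100 + p//400) mod 7 = (1903 + 475 - 19 + 4) mod 7 = 2363 mod 7 = 4 -> Friday (Mon=0 ... Sun=6)
Offset from anchor: 0 days
Weekday index = (4 + 0) mod 7 = 4

Friday


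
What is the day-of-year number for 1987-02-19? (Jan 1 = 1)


Date: February 19, 1987
Days in months 1 through 1: 31
Plus 19 days in February

Day of year: 50


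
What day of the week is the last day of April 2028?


April 2028 has 30 days
Anchor: Jan 1, 2028. With p = 2028 - 1 = 2027: (p + p//4 - p//100 + p//400) mod 7 = (2027 + 506 - 20 + 5) mod 7 = 2518 mod 7 = 5 -> Saturday (Mon=0 ... Sun=6)
Days before April (Jan-Mar): 91; April 1 index = (5 + 91) mod 7 = 5 -> Saturday
Last day offset: 30 - 1 = 29 days
Weekday index = (5 + 29) mod 7 = 6

Sunday, April 30


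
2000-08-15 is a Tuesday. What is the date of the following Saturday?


Current: Tuesday
Target: Saturday
Days ahead: 4

Next Saturday: 2000-08-19


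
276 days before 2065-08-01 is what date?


Start: 2065-08-01, subtract 276 days
Back 1 day from August 1 reaches July 31, 2065 -> 275 left
July 2065 has 31 days -> back to June 30, 2065 -> 244 left
June 2065 has 30 days -> back to May 31, 2065 -> 214 left
May 2065 has 31 days -> back to April 30, 2065 -> 183 left
April 2065 has 30 days -> back to March 31, 2065 -> 153 left
March 2065 has 31 days -> back to February 28, 2065 -> 122 left
February 2065 has 28 days -> back to January 31, 2065 -> 94 left
January 2065 has 31 days -> back to December 31, 2064 -> 63 left
December 2064 has 31 days -> back to November 30, 2064 -> 32 left
November 2064 has 30 days -> back to October 31, 2064 -> 2 left
October 2064: 31 - 2 = 29 -> lands on October 29

Result: 2064-10-29


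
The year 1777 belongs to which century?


Century = (year - 1) // 100 + 1
= (1777 - 1) // 100 + 1
= 1776 // 100 + 1
= 17 + 1

18th century


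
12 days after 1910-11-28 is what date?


Start: 1910-11-28, add 12 days
November 1910 has 30 days: 30 - 28 = 2 days to November 30 -> 10 left
December 1910: 10 <= 31 -> lands on December 10

Result: 1910-12-10


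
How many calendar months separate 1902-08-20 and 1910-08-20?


From August 1902 to August 1910
8 years * 12 = 96 months = 96

96 months


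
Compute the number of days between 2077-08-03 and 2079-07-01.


From 2077-08-03 to 2079-07-01
2077-08-03: days before August = 31 + 28 + 31 + 30 + 31 + 30 + 31 = 212 (2077 is not a leap year); day of year = 212 + 3 = 215
2079-07-01: days before July = 31 + 28 + 31 + 30 + 31 + 30 = 181 (2079 is not a leap year); day of year = 181 + 1 = 182
Rest of 2077: 365 - 215 = 150
Full years 2078 (365): 365
Total = 150 + 365 + 182 = 697

697 days


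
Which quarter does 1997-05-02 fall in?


Month: May (month 5)
Q1: Jan-Mar, Q2: Apr-Jun, Q3: Jul-Sep, Q4: Oct-Dec

Q2


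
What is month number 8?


Month 8 of 12

August


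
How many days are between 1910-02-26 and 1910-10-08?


From 1910-02-26 to 1910-10-08
1910-02-26: days before February = 31; day of year = 31 + 26 = 57
1910-10-08: days before October = 31 + 28 + 31 + 30 + 31 + 30 + 31 + 31 + 30 = 273 (1910 is not a leap year); day of year = 273 + 8 = 281
Same year: 281 - 57 = 224

224 days


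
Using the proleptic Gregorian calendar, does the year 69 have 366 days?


Gregorian leap year rule: divisible by 4, but not by 100, unless also by 400.
69 is not divisible by 4 -> not a leap year

No


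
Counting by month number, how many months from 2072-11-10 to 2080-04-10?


From November 2072 to April 2080
8 years * 12 = 96 months, minus 7 months = 89

89 months


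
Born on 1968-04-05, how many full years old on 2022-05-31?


Birth: 1968-04-05
Reference: 2022-05-31
Year difference: 2022 - 1968 = 54

54 years old


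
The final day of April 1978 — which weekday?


April 1978 has 30 days
Anchor: Jan 1, 1978. With p = 1978 - 1 = 1977: (p + p//4 - p//100 + p//400) mod 7 = (1977 + 494 - 19 + 4) mod 7 = 2456 mod 7 = 6 -> Sunday (Mon=0 ... Sun=6)
Days before April (Jan-Mar): 90; April 1 index = (6 + 90) mod 7 = 5 -> Saturday
Last day offset: 30 - 1 = 29 days
Weekday index = (5 + 29) mod 7 = 6

Sunday, April 30


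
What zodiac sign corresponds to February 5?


Date: February 5
Conventional tropical zodiac dates: Aquarius from January 20 onward; Pisces starts February 19
February 5 falls within the Aquarius range

Aquarius


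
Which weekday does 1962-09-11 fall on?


Date: September 11, 1962
Anchor: Jan 1, 1962. With p = 1962 - 1 = 1961: (p + p//4 - p//100 + p//400) mod 7 = (1961 + 490 - 19 + 4) mod 7 = 2436 mod 7 = 0 -> Monday (Mon=0 ... Sun=6)
Days before September (Jan-Aug): 243; offset = 243 + 11 - 1 = 253
Weekday index = (0 + 253) mod 7 = 1

Day of the week: Tuesday


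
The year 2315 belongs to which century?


Century = (year - 1) // 100 + 1
= (2315 - 1) // 100 + 1
= 2314 // 100 + 1
= 23 + 1

24th century


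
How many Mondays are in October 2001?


October 2001 has 31 days
Anchor: Jan 1, 2001. With p = 2001 - 1 = 2000: (p + p//4 - p//100 + p//400) mod 7 = (2000 + 500 - 20 + 5) mod 7 = 2485 mod 7 = 0 -> Monday (Mon=0 ... Sun=6)
Days before October (Jan-Sep): 273; October 1 index = (0 + 273) mod 7 = 0 -> Monday
First Monday is October 1
Mondays: 1, 8, 15, 22, 29

5 Mondays


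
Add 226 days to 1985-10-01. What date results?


Start: 1985-10-01, add 226 days
October 1985 has 31 days: 31 - 1 = 30 days to October 31 -> 196 left
November 1985 has 30 days -> 166 left
December 1985 has 31 days -> 135 left
January 1986 has 31 days -> 104 left
February 1986 has 28 days -> 76 left
March 1986 has 31 days -> 45 left
April 1986 has 30 days -> 15 left
May 1986: 15 <= 31 -> lands on May 15

Result: 1986-05-15


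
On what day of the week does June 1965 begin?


Target: June 1, 1965
Anchor: Jan 1, 1965. With p = 1965 - 1 = 1964: (p + p//4 - p//100 + p//400) mod 7 = (1964 + 491 - 19 + 4) mod 7 = 2440 mod 7 = 4 -> Friday (Mon=0 ... Sun=6)
Days before June (Jan-May): 151 days
Weekday index = (4 + 151) mod 7 = 1

Tuesday


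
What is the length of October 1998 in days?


October 1998

31 days


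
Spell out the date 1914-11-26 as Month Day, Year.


ISO 1914-11-26 parses as year=1914, month=11, day=26
Month 11 -> November

November 26, 1914


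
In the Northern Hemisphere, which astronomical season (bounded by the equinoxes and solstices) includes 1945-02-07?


Date: February 7
Astronomical Winter (approx.; exact equinox/solstice day varies by year): December 21 to March 19
February 7 falls within the Winter window

Winter


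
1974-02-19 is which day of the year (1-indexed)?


Date: February 19, 1974
Days in months 1 through 1: 31
Plus 19 days in February

Day of year: 50


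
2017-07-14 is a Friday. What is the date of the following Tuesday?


Current: Friday
Target: Tuesday
Days ahead: 4

Next Tuesday: 2017-07-18


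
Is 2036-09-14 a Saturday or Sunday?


Anchor: Jan 1, 2036. With p = 2036 - 1 = 2035: (p + p//4 - p//100 + p//400) mod 7 = (2035 + 508 - 20 + 5) mod 7 = 2528 mod 7 = 1 -> Tuesday (Mon=0 ... Sun=6)
Day of year: 258; offset = 257
Weekday index = (1 + 257) mod 7 = 6 -> Sunday
Weekend days: Saturday, Sunday

Yes


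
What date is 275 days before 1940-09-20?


Start: 1940-09-20, subtract 275 days
Back 20 days from September 20 reaches August 31, 1940 -> 255 left
August 1940 has 31 days -> back to July 31, 1940 -> 224 left
July 1940 has 31 days -> back to June 30, 1940 -> 193 left
June 1940 has 30 days -> back to May 31, 1940 -> 163 left
May 1940 has 31 days -> back to April 30, 1940 -> 132 left
April 1940 has 30 days -> back to March 31, 1940 -> 102 left
March 1940 has 31 days -> back to February 29, 1940 -> 71 left
February 1940 has 29 days -> back to January 31, 1940 -> 42 left
January 1940 has 31 days -> back to December 31, 1939 -> 11 left
December 1939: 31 - 11 = 20 -> lands on December 20

Result: 1939-12-20


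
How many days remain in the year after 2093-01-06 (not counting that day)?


Day of year: 6 of 365
Remaining = 365 - 6

359 days


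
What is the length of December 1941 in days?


December 1941

31 days


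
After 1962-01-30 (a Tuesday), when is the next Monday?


Current: Tuesday
Target: Monday
Days ahead: 6

Next Monday: 1962-02-05


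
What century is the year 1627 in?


Century = (year - 1) // 100 + 1
= (1627 - 1) // 100 + 1
= 1626 // 100 + 1
= 16 + 1

17th century


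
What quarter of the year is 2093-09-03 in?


Month: September (month 9)
Q1: Jan-Mar, Q2: Apr-Jun, Q3: Jul-Sep, Q4: Oct-Dec

Q3


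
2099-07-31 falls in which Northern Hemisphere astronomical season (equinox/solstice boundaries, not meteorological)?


Date: July 31
Astronomical Summer (approx.; exact equinox/solstice day varies by year): June 21 to September 21
July 31 falls within the Summer window

Summer


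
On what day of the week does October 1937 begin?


Target: October 1, 1937
Anchor: Jan 1, 1937. With p = 1937 - 1 = 1936: (p + p//4 - p//100 + p//400) mod 7 = (1936 + 484 - 19 + 4) mod 7 = 2405 mod 7 = 4 -> Friday (Mon=0 ... Sun=6)
Days before October (Jan-Sep): 273 days
Weekday index = (4 + 273) mod 7 = 4

Friday


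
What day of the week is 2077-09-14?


Date: September 14, 2077
Anchor: Jan 1, 2077. With p = 2077 - 1 = 2076: (p + p//4 - p//100 + p//400) mod 7 = (2076 + 519 - 20 + 5) mod 7 = 2580 mod 7 = 4 -> Friday (Mon=0 ... Sun=6)
Days before September (Jan-Aug): 243; offset = 243 + 14 - 1 = 256
Weekday index = (4 + 256) mod 7 = 1

Day of the week: Tuesday


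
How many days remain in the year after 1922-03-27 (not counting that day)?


Day of year: 86 of 365
Remaining = 365 - 86

279 days


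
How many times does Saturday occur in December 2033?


December 2033 has 31 days
Anchor: Jan 1, 2033. With p = 2033 - 1 = 2032: (p + p//4 - p//100 + p//400) mod 7 = (2032 + 508 - 20 + 5) mod 7 = 2525 mod 7 = 5 -> Saturday (Mon=0 ... Sun=6)
Days before December (Jan-Nov): 334; December 1 index = (5 + 334) mod 7 = 3 -> Thursday
First Saturday is December 3
Saturdays: 3, 10, 17, 24, 31

5 Saturdays


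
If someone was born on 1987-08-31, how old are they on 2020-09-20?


Birth: 1987-08-31
Reference: 2020-09-20
Year difference: 2020 - 1987 = 33

33 years old


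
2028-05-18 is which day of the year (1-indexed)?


Date: May 18, 2028
Days in months 1 through 4: 121
Plus 18 days in May

Day of year: 139


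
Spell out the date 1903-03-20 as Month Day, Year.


ISO 1903-03-20 parses as year=1903, month=03, day=20
Month 3 -> March

March 20, 1903


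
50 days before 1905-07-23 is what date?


Start: 1905-07-23, subtract 50 days
Back 23 days from July 23 reaches June 30, 1905 -> 27 left
June 1905: 30 - 27 = 3 -> lands on June 3

Result: 1905-06-03


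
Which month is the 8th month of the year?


Month 8 of 12

August


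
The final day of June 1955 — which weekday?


June 1955 has 30 days
Anchor: Jan 1, 1955. With p = 1955 - 1 = 1954: (p + p//4 - p//100 + p//400) mod 7 = (1954 + 488 - 19 + 4) mod 7 = 2427 mod 7 = 5 -> Saturday (Mon=0 ... Sun=6)
Days before June (Jan-May): 151; June 1 index = (5 + 151) mod 7 = 2 -> Wednesday
Last day offset: 30 - 1 = 29 days
Weekday index = (2 + 29) mod 7 = 3

Thursday, June 30


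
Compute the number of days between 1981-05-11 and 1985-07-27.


From 1981-05-11 to 1985-07-27
1981-05-11: days before May = 31 + 28 + 31 + 30 = 120 (1981 is not a leap year); day of year = 120 + 11 = 131
1985-07-27: days before July = 31 + 28 + 31 + 30 + 31 + 30 = 181 (1985 is not a leap year); day of year = 181 + 27 = 208
Rest of 1981: 365 - 131 = 234
Full years 1982 (365), 1983 (365), 1984 (366): 1096
Total = 234 + 1096 + 208 = 1538

1538 days


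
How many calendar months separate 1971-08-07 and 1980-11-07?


From August 1971 to November 1980
9 years * 12 = 108 months, plus 3 months = 111

111 months


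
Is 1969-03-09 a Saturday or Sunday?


Anchor: Jan 1, 1969. With p = 1969 - 1 = 1968: (p + p//4 - p//100 + p//400) mod 7 = (1968 + 492 - 19 + 4) mod 7 = 2445 mod 7 = 2 -> Wednesday (Mon=0 ... Sun=6)
Day of year: 68; offset = 67
Weekday index = (2 + 67) mod 7 = 6 -> Sunday
Weekend days: Saturday, Sunday

Yes


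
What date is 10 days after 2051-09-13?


Start: 2051-09-13, add 10 days
September 2051 has 30 days; 13 + 10 = 23 stays within September

Result: 2051-09-23


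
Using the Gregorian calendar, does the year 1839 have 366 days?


Gregorian leap year rule: divisible by 4, but not by 100, unless also by 400.
1839 is not divisible by 4 -> not a leap year

No


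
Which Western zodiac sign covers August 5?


Date: August 5
Conventional tropical zodiac dates: Leo from July 23 onward; Virgo starts August 23
August 5 falls within the Leo range

Leo


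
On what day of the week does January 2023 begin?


Target: January 1, 2023
Anchor: Jan 1, 2023. With p = 2023 - 1 = 2022: (p + p//4 - p//100 + p//400) mod 7 = (2022 + 505 - 20 + 5) mod 7 = 2512 mod 7 = 6 -> Sunday (Mon=0 ... Sun=6)
Offset from anchor: 0 days
Weekday index = (6 + 0) mod 7 = 6

Sunday


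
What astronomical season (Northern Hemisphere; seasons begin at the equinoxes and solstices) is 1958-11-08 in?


Date: November 8
Astronomical Autumn (approx.; exact equinox/solstice day varies by year): September 22 to December 20
November 8 falls within the Autumn window

Autumn


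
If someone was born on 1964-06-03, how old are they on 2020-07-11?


Birth: 1964-06-03
Reference: 2020-07-11
Year difference: 2020 - 1964 = 56

56 years old


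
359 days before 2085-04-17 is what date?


Start: 2085-04-17, subtract 359 days
Back 17 days from April 17 reaches March 31, 2085 -> 342 left
March 2085 has 31 days -> back to February 28, 2085 -> 311 left
February 2085 has 28 days -> back to January 31, 2085 -> 283 left
January 2085 has 31 days -> back to December 31, 2084 -> 252 left
December 2084 has 31 days -> back to November 30, 2084 -> 221 left
November 2084 has 30 days -> back to October 31, 2084 -> 191 left
October 2084 has 31 days -> back to September 30, 2084 -> 160 left
September 2084 has 30 days -> back to August 31, 2084 -> 130 left
August 2084 has 31 days -> back to July 31, 2084 -> 99 left
July 2084 has 31 days -> back to June 30, 2084 -> 68 left
June 2084 has 30 days -> back to May 31, 2084 -> 38 left
May 2084 has 31 days -> back to April 30, 2084 -> 7 left
April 2084: 30 - 7 = 23 -> lands on April 23

Result: 2084-04-23
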